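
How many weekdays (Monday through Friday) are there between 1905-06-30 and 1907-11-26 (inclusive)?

628

1905-06-30 is a Friday.
That's 880 days from start to end, counting both.
880 = 7 × 125 + 5, so there are 125 full weeks plus 5 extra days.
Each full week contributes 5 weekdays (Mon–Fri): 125 × 5 = 625.
The 5 extra days are Fri, Sat, Sun, Mon, Tue — 3 of them qualify.
Total: 625 + 3 = 628.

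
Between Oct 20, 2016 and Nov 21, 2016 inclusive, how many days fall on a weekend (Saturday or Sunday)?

Oct 20, 2016 is a Thursday.
The range spans 33 days (inclusive of both endpoints).
33 = 7 × 4 + 5, so there are 4 full weeks plus 5 extra days.
Each full week contributes 2 weekend days (Sat, Sun): 4 × 2 = 8.
The 5 extra days are Thu, Fri, Sat, Sun, Mon — 2 of them qualify.
Total: 8 + 2 = 10.

10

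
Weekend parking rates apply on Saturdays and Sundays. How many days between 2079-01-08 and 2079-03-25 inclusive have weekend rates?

22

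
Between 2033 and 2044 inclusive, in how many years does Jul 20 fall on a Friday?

2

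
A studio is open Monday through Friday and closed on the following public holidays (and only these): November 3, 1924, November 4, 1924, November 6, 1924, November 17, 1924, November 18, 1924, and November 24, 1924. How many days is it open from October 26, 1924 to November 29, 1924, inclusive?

19 working days

October 26, 1924 is a Sunday.
From October 26, 1924 to November 29, 1924 is 35 days inclusive.
35 = 7 × 5, so the span is exactly 5 full weeks.
Each full week contributes 5 weekdays (Mon–Fri): 5 × 5 = 25.
Holidays: November 3, 1924 (Mon); November 4, 1924 (Tue); November 6, 1924 (Thu); November 17, 1924 (Mon); November 18, 1924 (Tue); November 24, 1924 (Mon).
All 6 holidays fall on weekdays, so subtract 6.
Business days: 25 − 6 = 19.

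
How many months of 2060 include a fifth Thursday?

A month has five Thursdays exactly when Thursday falls within its first (length − 28) days.
Jan: 31 days, starts Thu → 5 of Thu, Fri, Sat ✓
Feb: 29 days, starts Sun → 5 of Sun
Mar: 31 days, starts Mon → 5 of Mon, Tue, Wed
Apr: 30 days, starts Thu → 5 of Thu, Fri ✓
May: 31 days, starts Sat → 5 of Sat, Sun, Mon
Jun: 30 days, starts Tue → 5 of Tue, Wed
Jul: 31 days, starts Thu → 5 of Thu, Fri, Sat ✓
Aug: 31 days, starts Sun → 5 of Sun, Mon, Tue
Sep: 30 days, starts Wed → 5 of Wed, Thu ✓
Oct: 31 days, starts Fri → 5 of Fri, Sat, Sun
Nov: 30 days, starts Mon → 5 of Mon, Tue
Dec: 31 days, starts Wed → 5 of Wed, Thu, Fri ✓
Months with five Thursdays: Jan, Apr, Jul, Sep, Dec.

5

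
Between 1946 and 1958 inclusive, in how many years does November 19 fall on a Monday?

Day of week of November 19 in each year:
1946: Tue, 1947: Wed, 1948: Fri, 1949: Sat, 1950: Sun, 1951: Mon ✓, 1952: Wed, 1953: Thu, 1954: Fri, 1955: Sat, 1956: Mon ✓, 1957: Tue, 1958: Wed
Mondays: 1951, 1956.

2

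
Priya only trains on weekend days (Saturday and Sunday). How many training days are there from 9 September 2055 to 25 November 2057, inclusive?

232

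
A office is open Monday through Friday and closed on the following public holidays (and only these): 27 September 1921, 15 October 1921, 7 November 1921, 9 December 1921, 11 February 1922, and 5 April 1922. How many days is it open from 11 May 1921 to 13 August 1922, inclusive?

324

11 May 1921 is a Wednesday.
That's 460 days from start to end, counting both.
460 = 7 × 65 + 5, so there are 65 full weeks plus 5 extra days.
Each full week contributes 5 weekdays (Mon–Fri): 65 × 5 = 325.
The 5 extra days are Wed, Thu, Fri, Sat, Sun — 3 of them qualify.
Total: 325 + 3 = 328.
Holidays: 27 September 1921 (Tue); 15 October 1921 (Sat); 7 November 1921 (Mon); 9 December 1921 (Fri); 11 February 1922 (Sat); 5 April 1922 (Wed).
4 of the 6 holidays fall on weekdays; the rest are weekends and were already excluded.
Business days: 328 − 4 = 324.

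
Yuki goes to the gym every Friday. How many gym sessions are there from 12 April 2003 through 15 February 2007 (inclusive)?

200 Fridays

12 April 2003 is a Saturday.
From 12 April 2003 to 15 February 2007 is 1406 days inclusive.
1406 = 7 × 200 + 6, so there are 200 full weeks plus 6 extra days.
Each full week contributes one Friday: 200 so far.
The 6 extra days are Saturday, Sunday, Monday, Tuesday, Wednesday, Thursday — none qualify.
Total: 200 + 0 = 200.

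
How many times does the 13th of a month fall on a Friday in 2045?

The 13th falls on a Friday when the month's 13th has weekday Fri.
Jan 13 is Fri ✓; Feb 13 is Mon; Mar 13 is Mon; Apr 13 is Thu; May 13 is Sat; Jun 13 is Tue; Jul 13 is Thu; Aug 13 is Sun; Sep 13 is Wed; Oct 13 is Fri ✓; Nov 13 is Mon; Dec 13 is Wed.
Friday the 13ths: Jan, Oct.

2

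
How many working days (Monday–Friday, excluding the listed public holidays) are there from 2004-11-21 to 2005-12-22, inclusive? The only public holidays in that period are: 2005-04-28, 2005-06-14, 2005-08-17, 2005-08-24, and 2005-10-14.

2004-11-21 is a Sunday.
That's 397 days from start to end, counting both.
397 = 7 × 56 + 5, so there are 56 full weeks plus 5 extra days.
Each full week contributes 5 weekdays (Mon–Fri): 56 × 5 = 280.
The 5 extra days are Sun, Mon, Tue, Wed, Thu — 4 of them qualify.
Total: 280 + 4 = 284.
Holidays: 2005-04-28 (Thu); 2005-06-14 (Tue); 2005-08-17 (Wed); 2005-08-24 (Wed); 2005-10-14 (Fri).
All 5 holidays fall on weekdays, so subtract 5.
Business days: 284 − 5 = 279.

279 working days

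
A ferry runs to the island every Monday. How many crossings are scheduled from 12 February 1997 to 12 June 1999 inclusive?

121

12 February 1997 is a Wednesday.
From 12 February 1997 to 12 June 1999 is 851 days inclusive.
851 = 7 × 121 + 4, so there are 121 full weeks plus 4 extra days.
Each full week contributes one Monday: 121 so far.
The 4 extra days are Wednesday, Thursday, Friday, Saturday — none qualify.
Total: 121 + 0 = 121.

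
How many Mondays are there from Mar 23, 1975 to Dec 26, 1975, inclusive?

40

Mar 23, 1975 is a Sunday.
That's 279 days from start to end, counting both.
279 = 7 × 39 + 6, so there are 39 full weeks plus 6 extra days.
Each full week contributes one Monday: 39 so far.
The 6 extra days are Sun, Mon, Tue, Wed, Thu, Fri — 1 of them qualifies.
Total: 39 + 1 = 40.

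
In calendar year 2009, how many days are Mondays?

52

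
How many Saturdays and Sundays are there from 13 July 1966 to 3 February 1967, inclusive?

13 July 1966 is a Wednesday.
That's 206 days from start to end, counting both.
206 = 7 × 29 + 3, so there are 29 full weeks plus 3 extra days.
Each full week contributes 2 weekend days (Sat, Sun): 29 × 2 = 58.
The 3 extra days are Wednesday, Thursday, Friday — none qualify.
Total: 58 + 0 = 58.

58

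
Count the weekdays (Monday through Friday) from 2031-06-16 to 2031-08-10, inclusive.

40

2031-06-16 is a Monday.
The range spans 56 days (inclusive of both endpoints).
56 = 7 × 8, so the span is exactly 8 full weeks.
Each full week contributes 5 weekdays (Mon–Fri): 8 × 5 = 40.
Total: 40.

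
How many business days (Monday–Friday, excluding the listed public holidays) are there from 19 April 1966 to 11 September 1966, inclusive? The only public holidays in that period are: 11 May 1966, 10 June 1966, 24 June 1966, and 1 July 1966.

100

19 April 1966 is a Tuesday.
The range spans 146 days (inclusive of both endpoints).
146 = 7 × 20 + 6, so there are 20 full weeks plus 6 extra days.
Each full week contributes 5 weekdays (Mon–Fri): 20 × 5 = 100.
The 6 extra days are Tue, Wed, Thu, Fri, Sat, Sun — 4 of them qualify.
Total: 100 + 4 = 104.
Holidays: 11 May 1966 (Wed); 10 June 1966 (Fri); 24 June 1966 (Fri); 1 July 1966 (Fri).
All 4 holidays fall on weekdays, so subtract 4.
Business days: 104 − 4 = 100.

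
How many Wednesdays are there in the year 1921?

52

1 January 1921 is a Saturday.
The range spans 365 days (inclusive of both endpoints).
365 = 7 × 52 + 1, so there are 52 full weeks plus 1 extra day.
Each full week contributes one Wednesday: 52 so far.
The 1 extra day is Sat — none qualify.
Total: 52 + 0 = 52.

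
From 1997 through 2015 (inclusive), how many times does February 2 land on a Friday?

2

Day of week of February 2 in each year:
1997: Sun, 1998: Mon, 1999: Tue, 2000: Wed, 2001: Fri ✓, 2002: Sat, 2003: Sun, 2004: Mon, 2005: Wed, 2006: Thu, 2007: Fri ✓, 2008: Sat, 2009: Mon, 2010: Tue, 2011: Wed, 2012: Thu, 2013: Sat, 2014: Sun, 2015: Mon
Fridays: 2001, 2007.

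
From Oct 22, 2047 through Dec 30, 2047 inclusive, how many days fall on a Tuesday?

10

Oct 22, 2047 is a Tuesday.
The range spans 70 days (inclusive of both endpoints).
70 = 7 × 10, so the span is exactly 10 full weeks.
Each full week contributes one Tuesday: 10 so far.
Total: 10.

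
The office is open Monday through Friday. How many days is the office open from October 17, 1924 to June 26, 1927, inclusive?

701 weekdays

October 17, 1924 is a Friday.
The range spans 983 days (inclusive of both endpoints).
983 = 7 × 140 + 3, so there are 140 full weeks plus 3 extra days.
Each full week contributes 5 weekdays (Mon–Fri): 140 × 5 = 700.
The 3 extra days are Fri, Sat, Sun — 1 of them qualifies.
Total: 700 + 1 = 701.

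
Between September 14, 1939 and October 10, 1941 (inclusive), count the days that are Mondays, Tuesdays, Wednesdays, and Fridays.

433

September 14, 1939 is a Thursday.
From September 14, 1939 to October 10, 1941 is 758 days inclusive.
758 = 7 × 108 + 2, so there are 108 full weeks plus 2 extra days.
Each full week contributes 4 days from the set (Mon, Tue, Wed, Fri): 108 × 4 = 432.
The 2 extra days are Thu, Fri — 1 of them qualifies.
Total: 432 + 1 = 433.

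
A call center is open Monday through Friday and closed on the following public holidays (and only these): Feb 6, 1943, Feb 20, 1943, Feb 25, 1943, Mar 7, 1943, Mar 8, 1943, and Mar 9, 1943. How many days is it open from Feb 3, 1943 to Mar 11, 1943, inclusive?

Feb 3, 1943 is a Wednesday.
The range spans 37 days (inclusive of both endpoints).
37 = 7 × 5 + 2, so there are 5 full weeks plus 2 extra days.
Each full week contributes 5 weekdays (Mon–Fri): 5 × 5 = 25.
The 2 extra days are Wednesday, Thursday — 2 of them qualify.
Total: 25 + 2 = 27.
Holidays: Feb 6, 1943 (Sat); Feb 20, 1943 (Sat); Feb 25, 1943 (Thu); Mar 7, 1943 (Sun); Mar 8, 1943 (Mon); Mar 9, 1943 (Tue).
3 of the 6 holidays fall on weekdays; the rest are weekends and were already excluded.
Business days: 27 − 3 = 24.

24 working days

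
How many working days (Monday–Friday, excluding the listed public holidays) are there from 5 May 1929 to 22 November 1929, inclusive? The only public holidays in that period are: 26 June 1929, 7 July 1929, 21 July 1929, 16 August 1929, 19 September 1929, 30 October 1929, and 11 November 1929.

5 May 1929 is a Sunday.
That's 202 days from start to end, counting both.
202 = 7 × 28 + 6, so there are 28 full weeks plus 6 extra days.
Each full week contributes 5 weekdays (Mon–Fri): 28 × 5 = 140.
The 6 extra days are Sun, Mon, Tue, Wed, Thu, Fri — 5 of them qualify.
Total: 140 + 5 = 145.
Holidays: 26 June 1929 (Wed); 7 July 1929 (Sun); 21 July 1929 (Sun); 16 August 1929 (Fri); 19 September 1929 (Thu); 30 October 1929 (Wed); 11 November 1929 (Mon).
5 of the 7 holidays fall on weekdays; the rest are weekends and were already excluded.
Business days: 145 − 5 = 140.

140 working days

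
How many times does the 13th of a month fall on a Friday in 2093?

The 13th falls on a Friday when the month's 13th has weekday Fri.
Jan 13 is Tue; Feb 13 is Fri ✓; Mar 13 is Fri ✓; Apr 13 is Mon; May 13 is Wed; Jun 13 is Sat; Jul 13 is Mon; Aug 13 is Thu; Sep 13 is Sun; Oct 13 is Tue; Nov 13 is Fri ✓; Dec 13 is Sun.
Friday the 13ths: Feb, Mar, Nov.

3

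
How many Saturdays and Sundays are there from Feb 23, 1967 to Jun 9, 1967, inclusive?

30

Feb 23, 1967 is a Thursday.
From Feb 23, 1967 to Jun 9, 1967 is 107 days inclusive.
107 = 7 × 15 + 2, so there are 15 full weeks plus 2 extra days.
Each full week contributes 2 weekend days (Sat, Sun): 15 × 2 = 30.
The 2 extra days are Thu, Fri — none qualify.
Total: 30 + 0 = 30.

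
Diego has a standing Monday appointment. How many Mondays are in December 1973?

1 December 1973 is a Saturday.
The range spans 31 days (inclusive of both endpoints).
31 = 7 × 4 + 3, so there are 4 full weeks plus 3 extra days.
Each full week contributes one Monday: 4 so far.
The 3 extra days are Saturday, Sunday, Monday — 1 of them qualifies.
Total: 4 + 1 = 5.

5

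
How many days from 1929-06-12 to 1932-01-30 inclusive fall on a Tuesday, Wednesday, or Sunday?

1929-06-12 is a Wednesday.
The range spans 963 days (inclusive of both endpoints).
963 = 7 × 137 + 4, so there are 137 full weeks plus 4 extra days.
Each full week contributes 3 days from the set (Tue, Wed, Sun): 137 × 3 = 411.
The 4 extra days are Wed, Thu, Fri, Sat — 1 of them qualifies.
Total: 411 + 1 = 412.

412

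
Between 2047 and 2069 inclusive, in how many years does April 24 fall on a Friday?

Day of week of April 24 in each year:
2047: Wed, 2048: Fri ✓, 2049: Sat, 2050: Sun, 2051: Mon, 2052: Wed, 2053: Thu, 2054: Fri ✓, 2055: Sat, 2056: Mon, 2057: Tue, 2058: Wed, 2059: Thu, 2060: Sat, 2061: Sun, 2062: Mon, 2063: Tue, 2064: Thu, 2065: Fri ✓, 2066: Sat, 2067: Sun, 2068: Tue, 2069: Wed
Fridays: 2048, 2054, 2065.

3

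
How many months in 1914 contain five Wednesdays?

A month has five Wednesdays exactly when Wednesday falls within its first (length − 28) days.
Jan: 31 days, starts Thu → 5 of Thu, Fri, Sat
Feb: 28 days, starts Sun → 5 of (none)
Mar: 31 days, starts Sun → 5 of Sun, Mon, Tue
Apr: 30 days, starts Wed → 5 of Wed, Thu ✓
May: 31 days, starts Fri → 5 of Fri, Sat, Sun
Jun: 30 days, starts Mon → 5 of Mon, Tue
Jul: 31 days, starts Wed → 5 of Wed, Thu, Fri ✓
Aug: 31 days, starts Sat → 5 of Sat, Sun, Mon
Sep: 30 days, starts Tue → 5 of Tue, Wed ✓
Oct: 31 days, starts Thu → 5 of Thu, Fri, Sat
Nov: 30 days, starts Sun → 5 of Sun, Mon
Dec: 31 days, starts Tue → 5 of Tue, Wed, Thu ✓
Months with five Wednesdays: Apr, Jul, Sep, Dec.

4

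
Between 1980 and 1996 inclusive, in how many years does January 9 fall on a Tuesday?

2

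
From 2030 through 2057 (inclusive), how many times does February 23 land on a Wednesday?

4

Day of week of February 23 in each year:
2030: Sat, 2031: Sun, 2032: Mon, 2033: Wed ✓, 2034: Thu, 2035: Fri, 2036: Sat, 2037: Mon, 2038: Tue, 2039: Wed ✓, 2040: Thu, 2041: Sat, 2042: Sun, 2043: Mon, 2044: Tue, 2045: Thu, 2046: Fri, 2047: Sat, 2048: Sun, 2049: Tue, 2050: Wed ✓, 2051: Thu, 2052: Fri, 2053: Sun, 2054: Mon, 2055: Tue, 2056: Wed ✓, 2057: Fri
Wednesdays: 2033, 2039, 2050, 2056.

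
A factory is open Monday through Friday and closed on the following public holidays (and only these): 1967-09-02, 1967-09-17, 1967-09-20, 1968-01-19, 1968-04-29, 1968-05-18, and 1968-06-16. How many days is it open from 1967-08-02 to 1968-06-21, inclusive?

230 business days

1967-08-02 is a Wednesday.
The range spans 325 days (inclusive of both endpoints).
325 = 7 × 46 + 3, so there are 46 full weeks plus 3 extra days.
Each full week contributes 5 weekdays (Mon–Fri): 46 × 5 = 230.
The 3 extra days are Wednesday, Thursday, Friday — 3 of them qualify.
Total: 230 + 3 = 233.
Holidays: 1967-09-02 (Sat); 1967-09-17 (Sun); 1967-09-20 (Wed); 1968-01-19 (Fri); 1968-04-29 (Mon); 1968-05-18 (Sat); 1968-06-16 (Sun).
3 of the 7 holidays fall on weekdays; the rest are weekends and were already excluded.
Business days: 233 − 3 = 230.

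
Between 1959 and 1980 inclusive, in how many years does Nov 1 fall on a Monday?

Day of week of November 1 in each year:
1959: Sun, 1960: Tue, 1961: Wed, 1962: Thu, 1963: Fri, 1964: Sun, 1965: Mon ✓, 1966: Tue, 1967: Wed, 1968: Fri, 1969: Sat, 1970: Sun, 1971: Mon ✓, 1972: Wed, 1973: Thu, 1974: Fri, 1975: Sat, 1976: Mon ✓, 1977: Tue, 1978: Wed, 1979: Thu, 1980: Sat
Mondays: 1965, 1971, 1976.

3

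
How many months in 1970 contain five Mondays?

A month has five Mondays exactly when Monday falls within its first (length − 28) days.
Jan: 31 days, starts Thu → 5 of Thu, Fri, Sat
Feb: 28 days, starts Sun → 5 of (none)
Mar: 31 days, starts Sun → 5 of Sun, Mon, Tue ✓
Apr: 30 days, starts Wed → 5 of Wed, Thu
May: 31 days, starts Fri → 5 of Fri, Sat, Sun
Jun: 30 days, starts Mon → 5 of Mon, Tue ✓
Jul: 31 days, starts Wed → 5 of Wed, Thu, Fri
Aug: 31 days, starts Sat → 5 of Sat, Sun, Mon ✓
Sep: 30 days, starts Tue → 5 of Tue, Wed
Oct: 31 days, starts Thu → 5 of Thu, Fri, Sat
Nov: 30 days, starts Sun → 5 of Sun, Mon ✓
Dec: 31 days, starts Tue → 5 of Tue, Wed, Thu
Months with five Mondays: Mar, Jun, Aug, Nov.

4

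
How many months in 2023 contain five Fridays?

4

A month has five Fridays exactly when Friday falls within its first (length − 28) days.
Jan: 31 days, starts Sun → 5 of Sun, Mon, Tue
Feb: 28 days, starts Wed → 5 of (none)
Mar: 31 days, starts Wed → 5 of Wed, Thu, Fri ✓
Apr: 30 days, starts Sat → 5 of Sat, Sun
May: 31 days, starts Mon → 5 of Mon, Tue, Wed
Jun: 30 days, starts Thu → 5 of Thu, Fri ✓
Jul: 31 days, starts Sat → 5 of Sat, Sun, Mon
Aug: 31 days, starts Tue → 5 of Tue, Wed, Thu
Sep: 30 days, starts Fri → 5 of Fri, Sat ✓
Oct: 31 days, starts Sun → 5 of Sun, Mon, Tue
Nov: 30 days, starts Wed → 5 of Wed, Thu
Dec: 31 days, starts Fri → 5 of Fri, Sat, Sun ✓
Months with five Fridays: Mar, Jun, Sep, Dec.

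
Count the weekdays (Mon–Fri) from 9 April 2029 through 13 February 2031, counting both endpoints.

9 April 2029 is a Monday.
The range spans 676 days (inclusive of both endpoints).
676 = 7 × 96 + 4, so there are 96 full weeks plus 4 extra days.
Each full week contributes 5 weekdays (Mon–Fri): 96 × 5 = 480.
The 4 extra days are Monday, Tuesday, Wednesday, Thursday — 4 of them qualify.
Total: 480 + 4 = 484.

484 weekdays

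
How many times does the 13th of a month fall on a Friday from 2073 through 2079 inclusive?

12

Friday-the-13ths by year:
2073: Jan, Oct
2074: Apr, Jul
2075: Sep, Dec
2076: Mar, Nov
2077: Aug
2078: May
2079: Jan, Oct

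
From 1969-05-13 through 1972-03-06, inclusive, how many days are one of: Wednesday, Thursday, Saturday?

441

1969-05-13 is a Tuesday.
From 1969-05-13 to 1972-03-06 is 1029 days inclusive.
1029 = 7 × 147, so the span is exactly 147 full weeks.
Each full week contributes 3 days from the set (Wed, Thu, Sat): 147 × 3 = 441.
Total: 441.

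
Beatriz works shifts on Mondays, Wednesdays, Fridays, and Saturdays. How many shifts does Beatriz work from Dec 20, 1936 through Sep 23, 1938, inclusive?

367

Dec 20, 1936 is a Sunday.
From Dec 20, 1936 to Sep 23, 1938 is 643 days inclusive.
643 = 7 × 91 + 6, so there are 91 full weeks plus 6 extra days.
Each full week contributes 4 days from the set (Mon, Wed, Fri, Sat): 91 × 4 = 364.
The 6 extra days are Sunday, Monday, Tuesday, Wednesday, Thursday, Friday — 3 of them qualify.
Total: 364 + 3 = 367.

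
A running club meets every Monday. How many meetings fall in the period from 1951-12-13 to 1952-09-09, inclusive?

1951-12-13 is a Thursday.
The range spans 272 days (inclusive of both endpoints).
272 = 7 × 38 + 6, so there are 38 full weeks plus 6 extra days.
Each full week contributes one Monday: 38 so far.
The 6 extra days are Thursday, Friday, Saturday, Sunday, Monday, Tuesday — 1 of them qualifies.
Total: 38 + 1 = 39.

39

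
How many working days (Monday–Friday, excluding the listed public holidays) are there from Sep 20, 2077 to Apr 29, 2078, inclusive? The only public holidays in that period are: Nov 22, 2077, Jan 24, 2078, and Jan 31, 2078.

157

Sep 20, 2077 is a Monday.
The range spans 222 days (inclusive of both endpoints).
222 = 7 × 31 + 5, so there are 31 full weeks plus 5 extra days.
Each full week contributes 5 weekdays (Mon–Fri): 31 × 5 = 155.
The 5 extra days are Monday, Tuesday, Wednesday, Thursday, Friday — 5 of them qualify.
Total: 155 + 5 = 160.
Holidays: Nov 22, 2077 (Mon); Jan 24, 2078 (Mon); Jan 31, 2078 (Mon).
All 3 holidays fall on weekdays, so subtract 3.
Business days: 160 − 3 = 157.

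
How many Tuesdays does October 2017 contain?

5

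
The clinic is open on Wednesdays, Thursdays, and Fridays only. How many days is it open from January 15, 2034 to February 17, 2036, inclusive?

327

January 15, 2034 is a Sunday.
The range spans 764 days (inclusive of both endpoints).
764 = 7 × 109 + 1, so there are 109 full weeks plus 1 extra day.
Each full week contributes 3 days from the set (Wed, Thu, Fri): 109 × 3 = 327.
The 1 extra day is Sunday — none qualify.
Total: 327 + 0 = 327.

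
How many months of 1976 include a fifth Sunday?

4

A month has five Sundays exactly when Sunday falls within its first (length − 28) days.
Jan: 31 days, starts Thu → 5 of Thu, Fri, Sat
Feb: 29 days, starts Sun → 5 of Sun ✓
Mar: 31 days, starts Mon → 5 of Mon, Tue, Wed
Apr: 30 days, starts Thu → 5 of Thu, Fri
May: 31 days, starts Sat → 5 of Sat, Sun, Mon ✓
Jun: 30 days, starts Tue → 5 of Tue, Wed
Jul: 31 days, starts Thu → 5 of Thu, Fri, Sat
Aug: 31 days, starts Sun → 5 of Sun, Mon, Tue ✓
Sep: 30 days, starts Wed → 5 of Wed, Thu
Oct: 31 days, starts Fri → 5 of Fri, Sat, Sun ✓
Nov: 30 days, starts Mon → 5 of Mon, Tue
Dec: 31 days, starts Wed → 5 of Wed, Thu, Fri
Months with five Sundays: Feb, May, Aug, Oct.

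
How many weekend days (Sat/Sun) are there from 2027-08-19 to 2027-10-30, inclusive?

2027-08-19 is a Thursday.
That's 73 days from start to end, counting both.
73 = 7 × 10 + 3, so there are 10 full weeks plus 3 extra days.
Each full week contributes 2 weekend days (Sat, Sun): 10 × 2 = 20.
The 3 extra days are Thu, Fri, Sat — 1 of them qualifies.
Total: 20 + 1 = 21.

21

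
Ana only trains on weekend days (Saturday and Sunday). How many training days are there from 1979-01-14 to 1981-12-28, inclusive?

1979-01-14 is a Sunday.
From 1979-01-14 to 1981-12-28 is 1080 days inclusive.
1080 = 7 × 154 + 2, so there are 154 full weeks plus 2 extra days.
Each full week contributes 2 weekend days (Sat, Sun): 154 × 2 = 308.
The 2 extra days are Sun, Mon — 1 of them qualifies.
Total: 308 + 1 = 309.

309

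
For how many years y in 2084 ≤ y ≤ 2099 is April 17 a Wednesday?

Day of week of April 17 in each year:
2084: Mon, 2085: Tue, 2086: Wed ✓, 2087: Thu, 2088: Sat, 2089: Sun, 2090: Mon, 2091: Tue, 2092: Thu, 2093: Fri, 2094: Sat, 2095: Sun, 2096: Tue, 2097: Wed ✓, 2098: Thu, 2099: Fri
Wednesdays: 2086, 2097.

2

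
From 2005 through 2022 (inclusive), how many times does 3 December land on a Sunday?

2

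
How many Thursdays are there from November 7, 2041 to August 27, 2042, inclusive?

42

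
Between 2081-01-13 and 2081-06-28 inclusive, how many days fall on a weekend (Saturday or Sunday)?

47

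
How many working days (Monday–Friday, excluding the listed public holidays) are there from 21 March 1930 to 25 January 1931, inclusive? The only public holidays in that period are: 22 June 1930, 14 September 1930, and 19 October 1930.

21 March 1930 is a Friday.
The range spans 311 days (inclusive of both endpoints).
311 = 7 × 44 + 3, so there are 44 full weeks plus 3 extra days.
Each full week contributes 5 weekdays (Mon–Fri): 44 × 5 = 220.
The 3 extra days are Friday, Saturday, Sunday — 1 of them qualifies.
Total: 220 + 1 = 221.
Holidays: 22 June 1930 (Sun); 14 September 1930 (Sun); 19 October 1930 (Sun).
None of the 3 holidays fall on a weekday, so nothing to subtract.
Business days: 221 − 0 = 221.

221 working days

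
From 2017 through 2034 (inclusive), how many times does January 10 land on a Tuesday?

3

Day of week of January 10 in each year:
2017: Tue ✓, 2018: Wed, 2019: Thu, 2020: Fri, 2021: Sun, 2022: Mon, 2023: Tue ✓, 2024: Wed, 2025: Fri, 2026: Sat, 2027: Sun, 2028: Mon, 2029: Wed, 2030: Thu, 2031: Fri, 2032: Sat, 2033: Mon, 2034: Tue ✓
Tuesdays: 2017, 2023, 2034.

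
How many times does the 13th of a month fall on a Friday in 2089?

The 13th falls on a Friday when the month's 13th has weekday Fri.
Jan 13 is Thu; Feb 13 is Sun; Mar 13 is Sun; Apr 13 is Wed; May 13 is Fri ✓; Jun 13 is Mon; Jul 13 is Wed; Aug 13 is Sat; Sep 13 is Tue; Oct 13 is Thu; Nov 13 is Sun; Dec 13 is Tue.
Friday the 13ths: May.

1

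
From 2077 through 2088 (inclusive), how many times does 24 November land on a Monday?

2

Day of week of November 24 in each year:
2077: Wed, 2078: Thu, 2079: Fri, 2080: Sun, 2081: Mon ✓, 2082: Tue, 2083: Wed, 2084: Fri, 2085: Sat, 2086: Sun, 2087: Mon ✓, 2088: Wed
Mondays: 2081, 2087.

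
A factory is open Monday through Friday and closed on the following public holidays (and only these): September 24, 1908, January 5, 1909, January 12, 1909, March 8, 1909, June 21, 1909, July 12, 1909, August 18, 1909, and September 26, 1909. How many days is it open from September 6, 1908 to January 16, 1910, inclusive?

September 6, 1908 is a Sunday.
That's 498 days from start to end, counting both.
498 = 7 × 71 + 1, so there are 71 full weeks plus 1 extra day.
Each full week contributes 5 weekdays (Mon–Fri): 71 × 5 = 355.
The 1 extra day is Sunday — none qualify.
Total: 355 + 0 = 355.
Holidays: September 24, 1908 (Thu); January 5, 1909 (Tue); January 12, 1909 (Tue); March 8, 1909 (Mon); June 21, 1909 (Mon); July 12, 1909 (Mon); August 18, 1909 (Wed); September 26, 1909 (Sun).
7 of the 8 holidays fall on weekdays; the rest are weekends and were already excluded.
Business days: 355 − 7 = 348.

348 business days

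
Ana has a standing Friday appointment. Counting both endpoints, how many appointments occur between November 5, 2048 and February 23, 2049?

16

November 5, 2048 is a Thursday.
The range spans 111 days (inclusive of both endpoints).
111 = 7 × 15 + 6, so there are 15 full weeks plus 6 extra days.
Each full week contributes one Friday: 15 so far.
The 6 extra days are Thursday, Friday, Saturday, Sunday, Monday, Tuesday — 1 of them qualifies.
Total: 15 + 1 = 16.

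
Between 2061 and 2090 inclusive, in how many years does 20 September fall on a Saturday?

4

Day of week of September 20 in each year:
2061: Tue, 2062: Wed, 2063: Thu, 2064: Sat ✓, 2065: Sun, 2066: Mon, 2067: Tue, 2068: Thu, 2069: Fri, 2070: Sat ✓, 2071: Sun, 2072: Tue, 2073: Wed, 2074: Thu, 2075: Fri, 2076: Sun, 2077: Mon, 2078: Tue, 2079: Wed, 2080: Fri, 2081: Sat ✓, 2082: Sun, 2083: Mon, 2084: Wed, 2085: Thu, 2086: Fri, 2087: Sat ✓, 2088: Mon, 2089: Tue, 2090: Wed
Saturdays: 2064, 2070, 2081, 2087.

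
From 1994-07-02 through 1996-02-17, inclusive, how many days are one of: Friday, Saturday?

1994-07-02 is a Saturday.
From 1994-07-02 to 1996-02-17 is 596 days inclusive.
596 = 7 × 85 + 1, so there are 85 full weeks plus 1 extra day.
Each full week contributes 2 days from the set (Fri, Sat): 85 × 2 = 170.
The 1 extra day is Sat — 1 of them qualifies.
Total: 170 + 1 = 171.

171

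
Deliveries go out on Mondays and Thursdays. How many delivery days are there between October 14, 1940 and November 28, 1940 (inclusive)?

October 14, 1940 is a Monday.
From October 14, 1940 to November 28, 1940 is 46 days inclusive.
46 = 7 × 6 + 4, so there are 6 full weeks plus 4 extra days.
Each full week contributes 2 days from the set (Mon, Thu): 6 × 2 = 12.
The 4 extra days are Mon, Tue, Wed, Thu — 2 of them qualify.
Total: 12 + 2 = 14.

14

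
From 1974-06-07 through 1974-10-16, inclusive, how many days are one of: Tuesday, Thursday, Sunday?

56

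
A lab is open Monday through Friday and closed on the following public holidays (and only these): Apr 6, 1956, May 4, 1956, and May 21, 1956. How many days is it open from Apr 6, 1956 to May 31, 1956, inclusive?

37

Apr 6, 1956 is a Friday.
The range spans 56 days (inclusive of both endpoints).
56 = 7 × 8, so the span is exactly 8 full weeks.
Each full week contributes 5 weekdays (Mon–Fri): 8 × 5 = 40.
Holidays: Apr 6, 1956 (Fri); May 4, 1956 (Fri); May 21, 1956 (Mon).
All 3 holidays fall on weekdays, so subtract 3.
Business days: 40 − 3 = 37.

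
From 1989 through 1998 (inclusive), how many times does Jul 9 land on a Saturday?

Day of week of July 9 in each year:
1989: Sun, 1990: Mon, 1991: Tue, 1992: Thu, 1993: Fri, 1994: Sat ✓, 1995: Sun, 1996: Tue, 1997: Wed, 1998: Thu
Saturdays: 1994.

1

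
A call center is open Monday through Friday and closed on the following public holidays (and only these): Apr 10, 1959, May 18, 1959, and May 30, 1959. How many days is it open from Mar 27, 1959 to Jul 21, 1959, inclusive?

Mar 27, 1959 is a Friday.
The range spans 117 days (inclusive of both endpoints).
117 = 7 × 16 + 5, so there are 16 full weeks plus 5 extra days.
Each full week contributes 5 weekdays (Mon–Fri): 16 × 5 = 80.
The 5 extra days are Fri, Sat, Sun, Mon, Tue — 3 of them qualify.
Total: 80 + 3 = 83.
Holidays: Apr 10, 1959 (Fri); May 18, 1959 (Mon); May 30, 1959 (Sat).
2 of the 3 holidays fall on weekdays; the rest are weekends and were already excluded.
Business days: 83 − 2 = 81.

81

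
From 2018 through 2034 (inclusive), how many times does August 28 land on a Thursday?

2

Day of week of August 28 in each year:
2018: Tue, 2019: Wed, 2020: Fri, 2021: Sat, 2022: Sun, 2023: Mon, 2024: Wed, 2025: Thu ✓, 2026: Fri, 2027: Sat, 2028: Mon, 2029: Tue, 2030: Wed, 2031: Thu ✓, 2032: Sat, 2033: Sun, 2034: Mon
Thursdays: 2025, 2031.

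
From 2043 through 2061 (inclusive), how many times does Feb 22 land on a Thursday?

Day of week of February 22 in each year:
2043: Sun, 2044: Mon, 2045: Wed, 2046: Thu ✓, 2047: Fri, 2048: Sat, 2049: Mon, 2050: Tue, 2051: Wed, 2052: Thu ✓, 2053: Sat, 2054: Sun, 2055: Mon, 2056: Tue, 2057: Thu ✓, 2058: Fri, 2059: Sat, 2060: Sun, 2061: Tue
Thursdays: 2046, 2052, 2057.

3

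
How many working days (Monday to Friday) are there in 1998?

261 weekdays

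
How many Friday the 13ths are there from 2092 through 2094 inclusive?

5

Friday-the-13ths by year:
2092: Jun
2093: Feb, Mar, Nov
2094: Aug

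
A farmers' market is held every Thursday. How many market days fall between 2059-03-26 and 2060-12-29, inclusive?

92

2059-03-26 is a Wednesday.
That's 645 days from start to end, counting both.
645 = 7 × 92 + 1, so there are 92 full weeks plus 1 extra day.
Each full week contributes one Thursday: 92 so far.
The 1 extra day is Wed — none qualify.
Total: 92 + 0 = 92.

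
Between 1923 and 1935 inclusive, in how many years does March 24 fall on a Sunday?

2

Day of week of March 24 in each year:
1923: Sat, 1924: Mon, 1925: Tue, 1926: Wed, 1927: Thu, 1928: Sat, 1929: Sun ✓, 1930: Mon, 1931: Tue, 1932: Thu, 1933: Fri, 1934: Sat, 1935: Sun ✓
Sundays: 1929, 1935.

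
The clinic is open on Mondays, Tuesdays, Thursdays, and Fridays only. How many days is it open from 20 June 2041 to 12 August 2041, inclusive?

20 June 2041 is a Thursday.
That's 54 days from start to end, counting both.
54 = 7 × 7 + 5, so there are 7 full weeks plus 5 extra days.
Each full week contributes 4 days from the set (Mon, Tue, Thu, Fri): 7 × 4 = 28.
The 5 extra days are Thursday, Friday, Saturday, Sunday, Monday — 3 of them qualify.
Total: 28 + 3 = 31.

31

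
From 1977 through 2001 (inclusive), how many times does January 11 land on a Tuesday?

4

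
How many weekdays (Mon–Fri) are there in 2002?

2002-01-01 is a Tuesday.
That's 365 days from start to end, counting both.
365 = 7 × 52 + 1, so there are 52 full weeks plus 1 extra day.
Each full week contributes 5 weekdays (Mon–Fri): 52 × 5 = 260.
The 1 extra day is Tuesday — 1 of them qualifies.
Total: 260 + 1 = 261.

261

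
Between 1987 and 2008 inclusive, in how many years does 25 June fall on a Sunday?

Day of week of June 25 in each year:
1987: Thu, 1988: Sat, 1989: Sun ✓, 1990: Mon, 1991: Tue, 1992: Thu, 1993: Fri, 1994: Sat, 1995: Sun ✓, 1996: Tue, 1997: Wed, 1998: Thu, 1999: Fri, 2000: Sun ✓, 2001: Mon, 2002: Tue, 2003: Wed, 2004: Fri, 2005: Sat, 2006: Sun ✓, 2007: Mon, 2008: Wed
Sundays: 1989, 1995, 2000, 2006.

4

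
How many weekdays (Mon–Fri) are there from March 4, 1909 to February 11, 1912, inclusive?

March 4, 1909 is a Thursday.
That's 1075 days from start to end, counting both.
1075 = 7 × 153 + 4, so there are 153 full weeks plus 4 extra days.
Each full week contributes 5 weekdays (Mon–Fri): 153 × 5 = 765.
The 4 extra days are Thu, Fri, Sat, Sun — 2 of them qualify.
Total: 765 + 2 = 767.

767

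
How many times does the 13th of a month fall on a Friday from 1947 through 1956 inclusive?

17

Friday-the-13ths by year:
1947: Jun
1948: Feb, Aug
1949: May
1950: Jan, Oct
1951: Apr, Jul
1952: Jun
1953: Feb, Mar, Nov
1954: Aug
1955: May
1956: Jan, Apr, Jul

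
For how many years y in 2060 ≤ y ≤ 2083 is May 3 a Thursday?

3

Day of week of May 3 in each year:
2060: Mon, 2061: Tue, 2062: Wed, 2063: Thu ✓, 2064: Sat, 2065: Sun, 2066: Mon, 2067: Tue, 2068: Thu ✓, 2069: Fri, 2070: Sat, 2071: Sun, 2072: Tue, 2073: Wed, 2074: Thu ✓, 2075: Fri, 2076: Sun, 2077: Mon, 2078: Tue, 2079: Wed, 2080: Fri, 2081: Sat, 2082: Sun, 2083: Mon
Thursdays: 2063, 2068, 2074.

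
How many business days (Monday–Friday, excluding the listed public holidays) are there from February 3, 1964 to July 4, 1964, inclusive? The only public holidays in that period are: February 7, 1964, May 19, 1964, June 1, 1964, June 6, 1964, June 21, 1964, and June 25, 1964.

February 3, 1964 is a Monday.
That's 153 days from start to end, counting both.
153 = 7 × 21 + 6, so there are 21 full weeks plus 6 extra days.
Each full week contributes 5 weekdays (Mon–Fri): 21 × 5 = 105.
The 6 extra days are Monday, Tuesday, Wednesday, Thursday, Friday, Saturday — 5 of them qualify.
Total: 105 + 5 = 110.
Holidays: February 7, 1964 (Fri); May 19, 1964 (Tue); June 1, 1964 (Mon); June 6, 1964 (Sat); June 21, 1964 (Sun); June 25, 1964 (Thu).
4 of the 6 holidays fall on weekdays; the rest are weekends and were already excluded.
Business days: 110 − 4 = 106.

106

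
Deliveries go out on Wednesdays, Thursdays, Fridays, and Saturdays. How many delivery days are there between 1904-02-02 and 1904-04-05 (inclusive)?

36

1904-02-02 is a Tuesday.
That's 64 days from start to end, counting both.
64 = 7 × 9 + 1, so there are 9 full weeks plus 1 extra day.
Each full week contributes 4 days from the set (Wed, Thu, Fri, Sat): 9 × 4 = 36.
The 1 extra day is Tuesday — none qualify.
Total: 36 + 0 = 36.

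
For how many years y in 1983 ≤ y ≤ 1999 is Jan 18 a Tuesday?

2

Day of week of January 18 in each year:
1983: Tue ✓, 1984: Wed, 1985: Fri, 1986: Sat, 1987: Sun, 1988: Mon, 1989: Wed, 1990: Thu, 1991: Fri, 1992: Sat, 1993: Mon, 1994: Tue ✓, 1995: Wed, 1996: Thu, 1997: Sat, 1998: Sun, 1999: Mon
Tuesdays: 1983, 1994.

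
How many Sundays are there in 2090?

53

Jan 1, 2090 is a Sunday.
That's 365 days from start to end, counting both.
365 = 7 × 52 + 1, so there are 52 full weeks plus 1 extra day.
Each full week contributes one Sunday: 52 so far.
The 1 extra day is Sun — 1 of them qualifies.
Total: 52 + 1 = 53.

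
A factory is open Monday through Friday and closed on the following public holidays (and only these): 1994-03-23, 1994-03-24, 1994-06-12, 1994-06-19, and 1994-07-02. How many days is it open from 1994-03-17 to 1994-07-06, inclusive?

78

1994-03-17 is a Thursday.
That's 112 days from start to end, counting both.
112 = 7 × 16, so the span is exactly 16 full weeks.
Each full week contributes 5 weekdays (Mon–Fri): 16 × 5 = 80.
Total: 80.
Holidays: 1994-03-23 (Wed); 1994-03-24 (Thu); 1994-06-12 (Sun); 1994-06-19 (Sun); 1994-07-02 (Sat).
2 of the 5 holidays fall on weekdays; the rest are weekends and were already excluded.
Business days: 80 − 2 = 78.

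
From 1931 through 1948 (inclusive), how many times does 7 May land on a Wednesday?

Day of week of May 7 in each year:
1931: Thu, 1932: Sat, 1933: Sun, 1934: Mon, 1935: Tue, 1936: Thu, 1937: Fri, 1938: Sat, 1939: Sun, 1940: Tue, 1941: Wed ✓, 1942: Thu, 1943: Fri, 1944: Sun, 1945: Mon, 1946: Tue, 1947: Wed ✓, 1948: Fri
Wednesdays: 1941, 1947.

2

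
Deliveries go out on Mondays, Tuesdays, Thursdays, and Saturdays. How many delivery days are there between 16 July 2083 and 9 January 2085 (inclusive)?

311

16 July 2083 is a Friday.
From 16 July 2083 to 9 January 2085 is 544 days inclusive.
544 = 7 × 77 + 5, so there are 77 full weeks plus 5 extra days.
Each full week contributes 4 days from the set (Mon, Tue, Thu, Sat): 77 × 4 = 308.
The 5 extra days are Friday, Saturday, Sunday, Monday, Tuesday — 3 of them qualify.
Total: 308 + 3 = 311.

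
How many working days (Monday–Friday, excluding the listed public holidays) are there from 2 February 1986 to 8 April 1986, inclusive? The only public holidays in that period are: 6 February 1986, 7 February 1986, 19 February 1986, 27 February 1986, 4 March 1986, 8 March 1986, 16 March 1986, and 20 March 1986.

41

2 February 1986 is a Sunday.
The range spans 66 days (inclusive of both endpoints).
66 = 7 × 9 + 3, so there are 9 full weeks plus 3 extra days.
Each full week contributes 5 weekdays (Mon–Fri): 9 × 5 = 45.
The 3 extra days are Sunday, Monday, Tuesday — 2 of them qualify.
Total: 45 + 2 = 47.
Holidays: 6 February 1986 (Thu); 7 February 1986 (Fri); 19 February 1986 (Wed); 27 February 1986 (Thu); 4 March 1986 (Tue); 8 March 1986 (Sat); 16 March 1986 (Sun); 20 March 1986 (Thu).
6 of the 8 holidays fall on weekdays; the rest are weekends and were already excluded.
Business days: 47 − 6 = 41.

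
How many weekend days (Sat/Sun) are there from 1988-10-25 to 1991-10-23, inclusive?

312

1988-10-25 is a Tuesday.
That's 1094 days from start to end, counting both.
1094 = 7 × 156 + 2, so there are 156 full weeks plus 2 extra days.
Each full week contributes 2 weekend days (Sat, Sun): 156 × 2 = 312.
The 2 extra days are Tuesday, Wednesday — none qualify.
Total: 312 + 0 = 312.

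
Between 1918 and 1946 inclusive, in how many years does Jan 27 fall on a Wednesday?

4

Day of week of January 27 in each year:
1918: Sun, 1919: Mon, 1920: Tue, 1921: Thu, 1922: Fri, 1923: Sat, 1924: Sun, 1925: Tue, 1926: Wed ✓, 1927: Thu, 1928: Fri, 1929: Sun, 1930: Mon, 1931: Tue, 1932: Wed ✓, 1933: Fri, 1934: Sat, 1935: Sun, 1936: Mon, 1937: Wed ✓, 1938: Thu, 1939: Fri, 1940: Sat, 1941: Mon, 1942: Tue, 1943: Wed ✓, 1944: Thu, 1945: Sat, 1946: Sun
Wednesdays: 1926, 1932, 1937, 1943.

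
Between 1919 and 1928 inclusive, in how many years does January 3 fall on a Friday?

1

Day of week of January 3 in each year:
1919: Fri ✓, 1920: Sat, 1921: Mon, 1922: Tue, 1923: Wed, 1924: Thu, 1925: Sat, 1926: Sun, 1927: Mon, 1928: Tue
Fridays: 1919.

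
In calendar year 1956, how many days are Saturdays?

52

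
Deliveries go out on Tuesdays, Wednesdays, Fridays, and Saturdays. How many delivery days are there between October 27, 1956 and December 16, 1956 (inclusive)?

October 27, 1956 is a Saturday.
From October 27, 1956 to December 16, 1956 is 51 days inclusive.
51 = 7 × 7 + 2, so there are 7 full weeks plus 2 extra days.
Each full week contributes 4 days from the set (Tue, Wed, Fri, Sat): 7 × 4 = 28.
The 2 extra days are Sat, Sun — 1 of them qualifies.
Total: 28 + 1 = 29.

29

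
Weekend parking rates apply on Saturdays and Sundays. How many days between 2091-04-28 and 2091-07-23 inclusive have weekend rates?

2091-04-28 is a Saturday.
That's 87 days from start to end, counting both.
87 = 7 × 12 + 3, so there are 12 full weeks plus 3 extra days.
Each full week contributes 2 weekend days (Sat, Sun): 12 × 2 = 24.
The 3 extra days are Saturday, Sunday, Monday — 2 of them qualify.
Total: 24 + 2 = 26.

26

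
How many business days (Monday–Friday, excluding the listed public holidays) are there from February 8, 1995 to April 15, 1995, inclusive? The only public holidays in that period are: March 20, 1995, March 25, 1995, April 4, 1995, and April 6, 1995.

45 business days

February 8, 1995 is a Wednesday.
That's 67 days from start to end, counting both.
67 = 7 × 9 + 4, so there are 9 full weeks plus 4 extra days.
Each full week contributes 5 weekdays (Mon–Fri): 9 × 5 = 45.
The 4 extra days are Wed, Thu, Fri, Sat — 3 of them qualify.
Total: 45 + 3 = 48.
Holidays: March 20, 1995 (Mon); March 25, 1995 (Sat); April 4, 1995 (Tue); April 6, 1995 (Thu).
3 of the 4 holidays fall on weekdays; the rest are weekends and were already excluded.
Business days: 48 − 3 = 45.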